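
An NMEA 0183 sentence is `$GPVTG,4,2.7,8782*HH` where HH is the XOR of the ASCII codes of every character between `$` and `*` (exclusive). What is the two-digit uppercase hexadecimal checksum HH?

64

XOR the ASCII codes of the payload characters:
  'G' = 0x47 → acc = 0x47
  'P' = 0x50 → acc = 0x17
  'V' = 0x56 → acc = 0x41
  'T' = 0x54 → acc = 0x15
  'G' = 0x47 → acc = 0x52
  ',' = 0x2C → acc = 0x7E
  '4' = 0x34 → acc = 0x4A
  ',' = 0x2C → acc = 0x66
  '2' = 0x32 → acc = 0x54
  '.' = 0x2E → acc = 0x7A
  '7' = 0x37 → acc = 0x4D
  ',' = 0x2C → acc = 0x61
  '8' = 0x38 → acc = 0x59
  '7' = 0x37 → acc = 0x6E
  '8' = 0x38 → acc = 0x56
  '2' = 0x32 → acc = 0x64
Checksum = 0x64.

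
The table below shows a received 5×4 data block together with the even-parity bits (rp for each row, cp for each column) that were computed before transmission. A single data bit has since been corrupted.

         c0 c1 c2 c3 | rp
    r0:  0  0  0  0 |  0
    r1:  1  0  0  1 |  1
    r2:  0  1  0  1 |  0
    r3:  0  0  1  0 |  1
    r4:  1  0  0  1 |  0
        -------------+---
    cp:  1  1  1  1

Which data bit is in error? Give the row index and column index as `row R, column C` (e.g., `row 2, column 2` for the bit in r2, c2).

row 1, column 0

Recompute each row's even parity and compare to rp:
  r0: data parity 0, sent rp 0 → ok
  r1: data parity 0, sent rp 1 → mismatch
  r2: data parity 0, sent rp 0 → ok
  r3: data parity 1, sent rp 1 → ok
  r4: data parity 0, sent rp 0 → ok
Recompute each column's even parity and compare to cp:
  c0: data parity 0, sent cp 1 → mismatch
  c1: data parity 1, sent cp 1 → ok
  c2: data parity 1, sent cp 1 → ok
  c3: data parity 1, sent cp 1 → ok
Exactly one row (r1) and one column (c0) fail → the flipped bit is at their intersection.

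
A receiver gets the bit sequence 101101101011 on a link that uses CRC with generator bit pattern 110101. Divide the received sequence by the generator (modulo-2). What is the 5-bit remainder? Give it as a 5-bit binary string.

00000

Modulo-2 division of 101101101011 by 110101:
  pos 0: 101101 XOR 110101 = 011000
  pos 1: 110001 XOR 110101 = 000100
  pos 4: 100010 XOR 110101 = 010111
  pos 5: 101111 XOR 110101 = 011010
  pos 6: 110101 XOR 110101 = 000000
Remainder = 00000 (zero — the frame passes the CRC check).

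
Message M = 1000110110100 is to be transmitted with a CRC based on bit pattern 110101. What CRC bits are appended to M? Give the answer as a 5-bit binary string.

Append 5 zeros: 100011011010000000. Divide by 110101 (XOR where the leading bit is 1):
  pos 0: 100011 XOR 110101 = 010110
  pos 1: 101100 XOR 110101 = 011001
  pos 2: 110011 XOR 110101 = 000110
  pos 5: 110101 XOR 110101 = 000000
Remainder (last 5 bits) = 00000. This is the CRC / FCS.

00000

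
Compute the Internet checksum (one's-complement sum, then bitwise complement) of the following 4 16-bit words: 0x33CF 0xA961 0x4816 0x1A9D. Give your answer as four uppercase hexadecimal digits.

C01B

One's-complement addition (fold any carry out of bit 15 back into bit 0):
  0x33CF + 0xA961 = 0x0DD30
  0xDD30 + 0x4816 = 0x12546 → wrap carry → 0x2547
  0x2547 + 0x1A9D = 0x03FE4
One's-complement sum = 0x3FE4.
Checksum = ~0x3FE4 & 0xFFFF = 0xC01B.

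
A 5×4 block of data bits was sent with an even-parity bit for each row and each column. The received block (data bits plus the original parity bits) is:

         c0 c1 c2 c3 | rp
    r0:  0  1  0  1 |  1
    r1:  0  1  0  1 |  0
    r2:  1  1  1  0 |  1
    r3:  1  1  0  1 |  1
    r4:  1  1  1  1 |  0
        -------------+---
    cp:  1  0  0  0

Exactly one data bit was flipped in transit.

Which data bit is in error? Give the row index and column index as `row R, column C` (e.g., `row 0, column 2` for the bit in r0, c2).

Recompute each row's even parity and compare to rp:
  r0: data parity 0, sent rp 1 → mismatch
  r1: data parity 0, sent rp 0 → ok
  r2: data parity 1, sent rp 1 → ok
  r3: data parity 1, sent rp 1 → ok
  r4: data parity 0, sent rp 0 → ok
Recompute each column's even parity and compare to cp:
  c0: data parity 1, sent cp 1 → ok
  c1: data parity 1, sent cp 0 → mismatch
  c2: data parity 0, sent cp 0 → ok
  c3: data parity 0, sent cp 0 → ok
Exactly one row (r0) and one column (c1) fail → the flipped bit is at their intersection.

row 0, column 1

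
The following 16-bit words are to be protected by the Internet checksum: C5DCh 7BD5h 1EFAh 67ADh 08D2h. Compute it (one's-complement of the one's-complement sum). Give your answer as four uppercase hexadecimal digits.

One's-complement addition (fold any carry out of bit 15 back into bit 0):
  0xC5DC + 0x7BD5 = 0x141B1 → wrap carry → 0x41B2
  0x41B2 + 0x1EFA = 0x060AC
  0x60AC + 0x67AD = 0x0C859
  0xC859 + 0x08D2 = 0x0D12B
One's-complement sum = 0xD12B.
Checksum = ~0xD12B & 0xFFFF = 0x2ED4.

2ED4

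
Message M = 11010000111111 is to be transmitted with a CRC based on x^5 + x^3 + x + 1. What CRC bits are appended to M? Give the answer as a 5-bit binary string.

10110

Append 5 zeros: 1101000011111100000. Divide by 101011 (XOR where the leading bit is 1):
  pos 0: 110100 XOR 101011 = 011111
  pos 1: 111110 XOR 101011 = 010101
  pos 2: 101010 XOR 101011 = 000001
  pos 7: 111111 XOR 101011 = 010100
  pos 8: 101001 XOR 101011 = 000010
  pos 12: 100000 XOR 101011 = 001011
Remainder (last 5 bits) = 10110. This is the CRC / FCS.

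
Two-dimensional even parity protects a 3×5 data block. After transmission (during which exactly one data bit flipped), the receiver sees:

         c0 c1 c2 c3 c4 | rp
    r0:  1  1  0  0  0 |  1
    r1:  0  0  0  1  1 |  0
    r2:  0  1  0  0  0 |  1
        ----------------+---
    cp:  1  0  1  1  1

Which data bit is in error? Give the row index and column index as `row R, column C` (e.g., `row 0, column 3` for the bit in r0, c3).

row 0, column 2

Recompute each row's even parity and compare to rp:
  r0: data parity 0, sent rp 1 → mismatch
  r1: data parity 0, sent rp 0 → ok
  r2: data parity 1, sent rp 1 → ok
Recompute each column's even parity and compare to cp:
  c0: data parity 1, sent cp 1 → ok
  c1: data parity 0, sent cp 0 → ok
  c2: data parity 0, sent cp 1 → mismatch
  c3: data parity 1, sent cp 1 → ok
  c4: data parity 1, sent cp 1 → ok
Exactly one row (r0) and one column (c2) fail → the flipped bit is at their intersection.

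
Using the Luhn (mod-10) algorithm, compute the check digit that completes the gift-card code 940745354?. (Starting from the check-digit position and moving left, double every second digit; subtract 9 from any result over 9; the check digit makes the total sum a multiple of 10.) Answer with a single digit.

8

Partial digits right→left: 4 5 3 5 4 7 0 4 9
Double every second digit counting from the check-digit position (so the 1st, 3rd, 5th, ... of the partial from the right).
  doubled (with −9 where >9): 8 6 8 0 9 → sum 31
  kept as-is: 5 5 7 4 → sum 21
Total = 31 + 21 = 52.
Check digit = (10 − (52 mod 10)) mod 10 = 8.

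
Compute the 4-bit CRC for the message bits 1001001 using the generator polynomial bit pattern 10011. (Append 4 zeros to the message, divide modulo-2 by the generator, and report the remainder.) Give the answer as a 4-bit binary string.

Append 4 zeros: 10010010000. Divide by 10011 (XOR where the leading bit is 1):
  pos 0: 10010 XOR 10011 = 00001
  pos 4: 10100 XOR 10011 = 00111
  pos 6: 11100 XOR 10011 = 01111
Remainder (last 4 bits) = 1111. This is the CRC / FCS.

1111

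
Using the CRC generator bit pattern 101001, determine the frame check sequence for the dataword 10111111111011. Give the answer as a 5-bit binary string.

Append 5 zeros: 1011111111101100000. Divide by 101001 (XOR where the leading bit is 1):
  pos 0: 101111 XOR 101001 = 000110
  pos 3: 110111 XOR 101001 = 011110
  pos 4: 111101 XOR 101001 = 010100
  pos 5: 101001 XOR 101001 = 000000
  pos 12: 110000 XOR 101001 = 011001
  pos 13: 110010 XOR 101001 = 011011
Remainder (last 5 bits) = 11011. This is the CRC / FCS.

11011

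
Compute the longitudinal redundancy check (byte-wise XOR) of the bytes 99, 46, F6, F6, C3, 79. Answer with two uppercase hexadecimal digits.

65

XOR the bytes together:
  start with 0x99
  0x99 ⊕ 0x46 = 0xDF
  0xDF ⊕ 0xF6 = 0x29
  0x29 ⊕ 0xF6 = 0xDF
  0xDF ⊕ 0xC3 = 0x1C
  0x1C ⊕ 0x79 = 0x65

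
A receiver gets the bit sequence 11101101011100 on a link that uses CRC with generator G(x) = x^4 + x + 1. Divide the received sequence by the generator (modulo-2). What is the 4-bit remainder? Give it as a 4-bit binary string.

0000

Modulo-2 division of 11101101011100 by 10011:
  pos 0: 11101 XOR 10011 = 01110
  pos 1: 11101 XOR 10011 = 01110
  pos 2: 11100 XOR 10011 = 01111
  pos 3: 11111 XOR 10011 = 01100
  pos 4: 11000 XOR 10011 = 01011
  pos 5: 10111 XOR 10011 = 00100
  pos 7: 10011 XOR 10011 = 00000
Remainder = 0000 (zero — the frame passes the CRC check).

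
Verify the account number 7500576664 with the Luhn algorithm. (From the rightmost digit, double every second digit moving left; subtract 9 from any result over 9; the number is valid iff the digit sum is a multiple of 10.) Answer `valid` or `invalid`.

From the right, keep odd positions and double even positions (subtract 9 from any doubled value over 9):
  doubled (positions 2,4,...): 3 3 1 0 5 → sum 12
  kept (positions 1,3,...): 4 6 7 0 5 → sum 22
Total = 34.
34 mod 10 = 4, so the number is invalid.

invalid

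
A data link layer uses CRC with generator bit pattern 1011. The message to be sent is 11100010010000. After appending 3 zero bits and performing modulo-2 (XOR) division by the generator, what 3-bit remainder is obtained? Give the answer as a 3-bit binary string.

Append 3 zeros: 11100010010000000. Divide by 1011 (XOR where the leading bit is 1):
  pos 0: 1110 XOR 1011 = 0101
  pos 1: 1010 XOR 1011 = 0001
  pos 4: 1010 XOR 1011 = 0001
  pos 7: 1010 XOR 1011 = 0001
  pos 10: 1000 XOR 1011 = 0011
  pos 12: 1100 XOR 1011 = 0111
  pos 13: 1110 XOR 1011 = 0101
Remainder (last 3 bits) = 101. This is the CRC / FCS.

101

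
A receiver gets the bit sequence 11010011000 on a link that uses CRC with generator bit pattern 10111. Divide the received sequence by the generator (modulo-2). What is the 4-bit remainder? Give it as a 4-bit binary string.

Modulo-2 division of 11010011000 by 10111:
  pos 0: 11010 XOR 10111 = 01101
  pos 1: 11010 XOR 10111 = 01101
  pos 2: 11011 XOR 10111 = 01100
  pos 3: 11001 XOR 10111 = 01110
  pos 4: 11100 XOR 10111 = 01011
  pos 5: 10110 XOR 10111 = 00001
Remainder = 0010 (nonzero — an error is detected).

0010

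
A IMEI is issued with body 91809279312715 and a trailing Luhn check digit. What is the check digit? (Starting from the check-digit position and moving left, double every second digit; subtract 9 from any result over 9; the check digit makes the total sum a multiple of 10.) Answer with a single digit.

8

Partial digits right→left: 5 1 7 2 1 3 9 7 2 9 0 8 1 9
Double every second digit counting from the check-digit position (so the 1st, 3rd, 5th, ... of the partial from the right).
  doubled (with −9 where >9): 1 5 2 9 4 0 2 → sum 23
  kept as-is: 1 2 3 7 9 8 9 → sum 39
Total = 23 + 39 = 62.
Check digit = (10 − (62 mod 10)) mod 10 = 8.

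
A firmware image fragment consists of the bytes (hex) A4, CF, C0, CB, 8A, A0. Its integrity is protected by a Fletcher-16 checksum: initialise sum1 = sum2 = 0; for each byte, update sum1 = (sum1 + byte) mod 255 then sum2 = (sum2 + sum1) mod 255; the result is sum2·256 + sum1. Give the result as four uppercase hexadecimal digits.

Running sums (mod 255):
  after byte 0 (A4): sum1=164, sum2=164
  after byte 1 (CF): sum1=116, sum2=25
  after byte 2 (C0): sum1=53, sum2=78
  after byte 3 (CB): sum1=1, sum2=79
  after byte 4 (8A): sum1=139, sum2=218
  after byte 5 (A0): sum1=44, sum2=7
Checksum = sum2·256 + sum1 = 7·256 + 44 = 1836 = 0x072C.

072C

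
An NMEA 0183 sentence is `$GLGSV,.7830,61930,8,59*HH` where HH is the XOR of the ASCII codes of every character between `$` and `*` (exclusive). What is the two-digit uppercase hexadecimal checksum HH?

XOR the ASCII codes of the payload characters:
  'G' = 0x47 → acc = 0x47
  'L' = 0x4C → acc = 0x0B
  'G' = 0x47 → acc = 0x4C
  'S' = 0x53 → acc = 0x1F
  'V' = 0x56 → acc = 0x49
  ',' = 0x2C → acc = 0x65
  '.' = 0x2E → acc = 0x4B
  '7' = 0x37 → acc = 0x7C
  '8' = 0x38 → acc = 0x44
  '3' = 0x33 → acc = 0x77
  '0' = 0x30 → acc = 0x47
  ',' = 0x2C → acc = 0x6B
  '6' = 0x36 → acc = 0x5D
  '1' = 0x31 → acc = 0x6C
  '9' = 0x39 → acc = 0x55
  '3' = 0x33 → acc = 0x66
  '0' = 0x30 → acc = 0x56
  ',' = 0x2C → acc = 0x7A
  '8' = 0x38 → acc = 0x42
  ',' = 0x2C → acc = 0x6E
  '5' = 0x35 → acc = 0x5B
  '9' = 0x39 → acc = 0x62
Checksum = 0x62.

62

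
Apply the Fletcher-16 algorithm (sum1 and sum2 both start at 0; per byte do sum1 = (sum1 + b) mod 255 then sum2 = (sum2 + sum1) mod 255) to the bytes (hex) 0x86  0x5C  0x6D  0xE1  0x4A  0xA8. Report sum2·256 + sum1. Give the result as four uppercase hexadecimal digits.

8D25

Running sums (mod 255):
  after byte 0 (0x86): sum1=134, sum2=134
  after byte 1 (0x5C): sum1=226, sum2=105
  after byte 2 (0x6D): sum1=80, sum2=185
  after byte 3 (0xE1): sum1=50, sum2=235
  after byte 4 (0x4A): sum1=124, sum2=104
  after byte 5 (0xA8): sum1=37, sum2=141
Checksum = sum2·256 + sum1 = 141·256 + 37 = 36133 = 0x8D25.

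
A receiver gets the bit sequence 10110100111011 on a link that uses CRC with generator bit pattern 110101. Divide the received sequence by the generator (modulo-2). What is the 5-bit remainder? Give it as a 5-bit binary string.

Modulo-2 division of 10110100111011 by 110101:
  pos 0: 101101 XOR 110101 = 011000
  pos 1: 110000 XOR 110101 = 000101
  pos 4: 101011 XOR 110101 = 011110
  pos 5: 111101 XOR 110101 = 001000
  pos 7: 100001 XOR 110101 = 010100
  pos 8: 101001 XOR 110101 = 011100
Remainder = 11100 (nonzero — an error is detected).

11100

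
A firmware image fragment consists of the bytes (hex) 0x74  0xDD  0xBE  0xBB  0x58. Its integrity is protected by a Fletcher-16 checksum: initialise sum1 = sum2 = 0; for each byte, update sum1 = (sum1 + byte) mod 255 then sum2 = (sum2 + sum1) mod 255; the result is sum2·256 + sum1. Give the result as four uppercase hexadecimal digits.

C925

Running sums (mod 255):
  after byte 0 (0x74): sum1=116, sum2=116
  after byte 1 (0xDD): sum1=82, sum2=198
  after byte 2 (0xBE): sum1=17, sum2=215
  after byte 3 (0xBB): sum1=204, sum2=164
  after byte 4 (0x58): sum1=37, sum2=201
Checksum = sum2·256 + sum1 = 201·256 + 37 = 51493 = 0xC925.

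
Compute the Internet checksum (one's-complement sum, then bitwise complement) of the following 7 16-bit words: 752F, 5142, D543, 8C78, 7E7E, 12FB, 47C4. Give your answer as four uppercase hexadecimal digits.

One's-complement addition (fold any carry out of bit 15 back into bit 0):
  0x752F + 0x5142 = 0x0C671
  0xC671 + 0xD543 = 0x19BB4 → wrap carry → 0x9BB5
  0x9BB5 + 0x8C78 = 0x1282D → wrap carry → 0x282E
  0x282E + 0x7E7E = 0x0A6AC
  0xA6AC + 0x12FB = 0x0B9A7
  0xB9A7 + 0x47C4 = 0x1016B → wrap carry → 0x016C
One's-complement sum = 0x016C.
Checksum = ~0x016C & 0xFFFF = 0xFE93.

FE93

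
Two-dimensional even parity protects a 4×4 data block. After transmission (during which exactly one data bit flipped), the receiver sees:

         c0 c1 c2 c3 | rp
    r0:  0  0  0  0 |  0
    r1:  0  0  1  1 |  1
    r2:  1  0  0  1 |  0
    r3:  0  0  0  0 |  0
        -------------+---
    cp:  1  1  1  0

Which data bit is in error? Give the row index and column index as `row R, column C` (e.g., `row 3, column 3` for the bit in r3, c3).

Recompute each row's even parity and compare to rp:
  r0: data parity 0, sent rp 0 → ok
  r1: data parity 0, sent rp 1 → mismatch
  r2: data parity 0, sent rp 0 → ok
  r3: data parity 0, sent rp 0 → ok
Recompute each column's even parity and compare to cp:
  c0: data parity 1, sent cp 1 → ok
  c1: data parity 0, sent cp 1 → mismatch
  c2: data parity 1, sent cp 1 → ok
  c3: data parity 0, sent cp 0 → ok
Exactly one row (r1) and one column (c1) fail → the flipped bit is at their intersection.

row 1, column 1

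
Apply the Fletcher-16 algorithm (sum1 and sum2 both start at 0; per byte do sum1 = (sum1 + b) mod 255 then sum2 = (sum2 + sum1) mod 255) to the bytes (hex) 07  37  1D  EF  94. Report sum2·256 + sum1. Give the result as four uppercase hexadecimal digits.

CBDF

Running sums (mod 255):
  after byte 0 (07): sum1=7, sum2=7
  after byte 1 (37): sum1=62, sum2=69
  after byte 2 (1D): sum1=91, sum2=160
  after byte 3 (EF): sum1=75, sum2=235
  after byte 4 (94): sum1=223, sum2=203
Checksum = sum2·256 + sum1 = 203·256 + 223 = 52191 = 0xCBDF.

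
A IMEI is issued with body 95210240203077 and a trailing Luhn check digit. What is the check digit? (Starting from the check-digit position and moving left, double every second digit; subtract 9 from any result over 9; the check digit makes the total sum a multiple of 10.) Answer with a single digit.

1

Partial digits right→left: 7 7 0 3 0 2 0 4 2 0 1 2 5 9
Double every second digit counting from the check-digit position (so the 1st, 3rd, 5th, ... of the partial from the right).
  doubled (with −9 where >9): 5 0 0 0 4 2 1 → sum 12
  kept as-is: 7 3 2 4 0 2 9 → sum 27
Total = 12 + 27 = 39.
Check digit = (10 − (39 mod 10)) mod 10 = 1.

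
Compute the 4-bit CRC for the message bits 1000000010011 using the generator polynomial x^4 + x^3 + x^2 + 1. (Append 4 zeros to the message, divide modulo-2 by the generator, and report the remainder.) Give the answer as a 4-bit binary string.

Append 4 zeros: 10000000100110000. Divide by 11101 (XOR where the leading bit is 1):
  pos 0: 10000 XOR 11101 = 01101
  pos 1: 11010 XOR 11101 = 00111
  pos 3: 11100 XOR 11101 = 00001
  pos 7: 11001 XOR 11101 = 00100
  pos 9: 10010 XOR 11101 = 01111
  pos 10: 11110 XOR 11101 = 00011
Remainder (last 4 bits) = 1100. This is the CRC / FCS.

1100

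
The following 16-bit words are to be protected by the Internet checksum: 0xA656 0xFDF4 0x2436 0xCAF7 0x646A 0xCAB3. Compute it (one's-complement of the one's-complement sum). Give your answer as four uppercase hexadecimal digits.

3D68

One's-complement addition (fold any carry out of bit 15 back into bit 0):
  0xA656 + 0xFDF4 = 0x1A44A → wrap carry → 0xA44B
  0xA44B + 0x2436 = 0x0C881
  0xC881 + 0xCAF7 = 0x19378 → wrap carry → 0x9379
  0x9379 + 0x646A = 0x0F7E3
  0xF7E3 + 0xCAB3 = 0x1C296 → wrap carry → 0xC297
One's-complement sum = 0xC297.
Checksum = ~0xC297 & 0xFFFF = 0x3D68.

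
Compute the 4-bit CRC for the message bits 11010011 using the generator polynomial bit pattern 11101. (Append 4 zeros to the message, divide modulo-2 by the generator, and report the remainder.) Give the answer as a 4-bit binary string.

Append 4 zeros: 110100110000. Divide by 11101 (XOR where the leading bit is 1):
  pos 0: 11010 XOR 11101 = 00111
  pos 2: 11101 XOR 11101 = 00000
  pos 7: 10000 XOR 11101 = 01101
Remainder (last 4 bits) = 1101. This is the CRC / FCS.

1101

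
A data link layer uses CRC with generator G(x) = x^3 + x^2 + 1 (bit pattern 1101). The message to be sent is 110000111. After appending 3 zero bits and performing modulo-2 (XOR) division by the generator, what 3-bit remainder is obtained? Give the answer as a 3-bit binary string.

Append 3 zeros: 110000111000. Divide by 1101 (XOR where the leading bit is 1):
  pos 0: 1100 XOR 1101 = 0001
  pos 3: 1001 XOR 1101 = 0100
  pos 4: 1001 XOR 1101 = 0100
  pos 5: 1001 XOR 1101 = 0100
  pos 6: 1000 XOR 1101 = 0101
  pos 7: 1010 XOR 1101 = 0111
  pos 8: 1110 XOR 1101 = 0011
Remainder (last 3 bits) = 011. This is the CRC / FCS.

011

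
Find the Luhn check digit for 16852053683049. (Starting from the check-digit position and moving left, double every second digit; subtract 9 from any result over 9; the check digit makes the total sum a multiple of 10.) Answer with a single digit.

Partial digits right→left: 9 4 0 3 8 6 3 5 0 2 5 8 6 1
Double every second digit counting from the check-digit position (so the 1st, 3rd, 5th, ... of the partial from the right).
  doubled (with −9 where >9): 9 0 7 6 0 1 3 → sum 26
  kept as-is: 4 3 6 5 2 8 1 → sum 29
Total = 26 + 29 = 55.
Check digit = (10 − (55 mod 10)) mod 10 = 5.

5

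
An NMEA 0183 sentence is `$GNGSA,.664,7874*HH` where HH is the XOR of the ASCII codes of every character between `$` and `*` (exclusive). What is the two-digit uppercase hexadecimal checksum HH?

XOR the ASCII codes of the payload characters:
  'G' = 0x47 → acc = 0x47
  'N' = 0x4E → acc = 0x09
  'G' = 0x47 → acc = 0x4E
  'S' = 0x53 → acc = 0x1D
  'A' = 0x41 → acc = 0x5C
  ',' = 0x2C → acc = 0x70
  '.' = 0x2E → acc = 0x5E
  '6' = 0x36 → acc = 0x68
  '6' = 0x36 → acc = 0x5E
  '4' = 0x34 → acc = 0x6A
  ',' = 0x2C → acc = 0x46
  '7' = 0x37 → acc = 0x71
  '8' = 0x38 → acc = 0x49
  '7' = 0x37 → acc = 0x7E
  '4' = 0x34 → acc = 0x4A
Checksum = 0x4A.

4A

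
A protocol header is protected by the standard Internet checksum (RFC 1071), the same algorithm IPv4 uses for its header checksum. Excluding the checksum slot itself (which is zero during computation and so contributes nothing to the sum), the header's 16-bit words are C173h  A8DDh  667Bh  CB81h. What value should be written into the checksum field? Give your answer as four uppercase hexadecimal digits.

One's-complement addition (fold any carry out of bit 15 back into bit 0):
  0xC173 + 0xA8DD = 0x16A50 → wrap carry → 0x6A51
  0x6A51 + 0x667B = 0x0D0CC
  0xD0CC + 0xCB81 = 0x19C4D → wrap carry → 0x9C4E
One's-complement sum = 0x9C4E.
Checksum = ~0x9C4E & 0xFFFF = 0x63B1.

63B1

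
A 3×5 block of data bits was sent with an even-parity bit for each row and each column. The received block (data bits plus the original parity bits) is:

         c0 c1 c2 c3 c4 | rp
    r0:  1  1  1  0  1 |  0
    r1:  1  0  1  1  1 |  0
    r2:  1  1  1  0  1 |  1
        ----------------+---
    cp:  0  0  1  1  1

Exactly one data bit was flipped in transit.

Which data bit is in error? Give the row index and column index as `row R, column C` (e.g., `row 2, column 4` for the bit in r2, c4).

Recompute each row's even parity and compare to rp:
  r0: data parity 0, sent rp 0 → ok
  r1: data parity 0, sent rp 0 → ok
  r2: data parity 0, sent rp 1 → mismatch
Recompute each column's even parity and compare to cp:
  c0: data parity 1, sent cp 0 → mismatch
  c1: data parity 0, sent cp 0 → ok
  c2: data parity 1, sent cp 1 → ok
  c3: data parity 1, sent cp 1 → ok
  c4: data parity 1, sent cp 1 → ok
Exactly one row (r2) and one column (c0) fail → the flipped bit is at their intersection.

row 2, column 0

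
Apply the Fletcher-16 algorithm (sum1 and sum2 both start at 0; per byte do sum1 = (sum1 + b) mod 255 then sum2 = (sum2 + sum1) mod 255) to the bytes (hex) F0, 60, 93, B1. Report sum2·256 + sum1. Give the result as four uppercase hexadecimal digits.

BD96

Running sums (mod 255):
  after byte 0 (F0): sum1=240, sum2=240
  after byte 1 (60): sum1=81, sum2=66
  after byte 2 (93): sum1=228, sum2=39
  after byte 3 (B1): sum1=150, sum2=189
Checksum = sum2·256 + sum1 = 189·256 + 150 = 48534 = 0xBD96.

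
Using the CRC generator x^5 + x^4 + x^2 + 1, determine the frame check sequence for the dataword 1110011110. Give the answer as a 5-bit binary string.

Append 5 zeros: 111001111000000. Divide by 110101 (XOR where the leading bit is 1):
  pos 0: 111001 XOR 110101 = 001100
  pos 2: 110011 XOR 110101 = 000110
  pos 5: 110100 XOR 110101 = 000001
Remainder (last 5 bits) = 10000. This is the CRC / FCS.

10000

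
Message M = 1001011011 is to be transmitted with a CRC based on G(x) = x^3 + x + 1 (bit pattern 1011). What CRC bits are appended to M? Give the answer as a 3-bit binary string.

Append 3 zeros: 1001011011000. Divide by 1011 (XOR where the leading bit is 1):
  pos 0: 1001 XOR 1011 = 0010
  pos 2: 1001 XOR 1011 = 0010
  pos 4: 1010 XOR 1011 = 0001
  pos 7: 1110 XOR 1011 = 0101
  pos 8: 1010 XOR 1011 = 0001
Remainder (last 3 bits) = 010. This is the CRC / FCS.

010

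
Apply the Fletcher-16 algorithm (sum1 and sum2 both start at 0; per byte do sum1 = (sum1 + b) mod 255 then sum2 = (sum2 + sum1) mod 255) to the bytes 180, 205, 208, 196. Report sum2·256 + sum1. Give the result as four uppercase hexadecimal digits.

A218

Running sums (mod 255):
  after byte 0 (180): sum1=180, sum2=180
  after byte 1 (205): sum1=130, sum2=55
  after byte 2 (208): sum1=83, sum2=138
  after byte 3 (196): sum1=24, sum2=162
Checksum = sum2·256 + sum1 = 162·256 + 24 = 41496 = 0xA218.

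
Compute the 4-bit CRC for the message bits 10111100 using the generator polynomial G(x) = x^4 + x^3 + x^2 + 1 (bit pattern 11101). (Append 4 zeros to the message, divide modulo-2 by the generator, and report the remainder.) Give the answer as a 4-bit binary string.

0100

Append 4 zeros: 101111000000. Divide by 11101 (XOR where the leading bit is 1):
  pos 0: 10111 XOR 11101 = 01010
  pos 1: 10101 XOR 11101 = 01000
  pos 2: 10000 XOR 11101 = 01101
  pos 3: 11010 XOR 11101 = 00111
  pos 5: 11100 XOR 11101 = 00001
Remainder (last 4 bits) = 0100. This is the CRC / FCS.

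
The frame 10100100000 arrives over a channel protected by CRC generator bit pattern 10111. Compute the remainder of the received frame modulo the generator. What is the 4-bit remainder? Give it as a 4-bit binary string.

Modulo-2 division of 10100100000 by 10111:
  pos 0: 10100 XOR 10111 = 00011
  pos 3: 11100 XOR 10111 = 01011
  pos 4: 10110 XOR 10111 = 00001
Remainder = 0100 (nonzero — an error is detected).

0100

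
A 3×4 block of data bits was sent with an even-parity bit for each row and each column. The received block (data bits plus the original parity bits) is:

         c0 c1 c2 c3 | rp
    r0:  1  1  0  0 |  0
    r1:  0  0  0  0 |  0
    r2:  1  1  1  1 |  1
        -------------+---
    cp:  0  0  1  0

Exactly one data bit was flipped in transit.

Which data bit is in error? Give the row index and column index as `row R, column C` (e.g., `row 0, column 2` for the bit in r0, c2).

Recompute each row's even parity and compare to rp:
  r0: data parity 0, sent rp 0 → ok
  r1: data parity 0, sent rp 0 → ok
  r2: data parity 0, sent rp 1 → mismatch
Recompute each column's even parity and compare to cp:
  c0: data parity 0, sent cp 0 → ok
  c1: data parity 0, sent cp 0 → ok
  c2: data parity 1, sent cp 1 → ok
  c3: data parity 1, sent cp 0 → mismatch
Exactly one row (r2) and one column (c3) fail → the flipped bit is at their intersection.

row 2, column 3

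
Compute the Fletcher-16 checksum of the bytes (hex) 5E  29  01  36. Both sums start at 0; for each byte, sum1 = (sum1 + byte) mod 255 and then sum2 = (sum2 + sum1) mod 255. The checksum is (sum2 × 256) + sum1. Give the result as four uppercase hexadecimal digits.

Running sums (mod 255):
  after byte 0 (5E): sum1=94, sum2=94
  after byte 1 (29): sum1=135, sum2=229
  after byte 2 (01): sum1=136, sum2=110
  after byte 3 (36): sum1=190, sum2=45
Checksum = sum2·256 + sum1 = 45·256 + 190 = 11710 = 0x2DBE.

2DBE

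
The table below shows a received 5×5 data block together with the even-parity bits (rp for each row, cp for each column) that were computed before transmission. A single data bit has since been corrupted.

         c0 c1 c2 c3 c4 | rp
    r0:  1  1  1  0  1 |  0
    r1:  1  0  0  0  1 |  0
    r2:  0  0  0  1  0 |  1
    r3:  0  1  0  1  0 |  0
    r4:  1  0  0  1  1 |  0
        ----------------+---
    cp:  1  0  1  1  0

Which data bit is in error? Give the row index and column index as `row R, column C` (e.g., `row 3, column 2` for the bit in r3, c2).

Recompute each row's even parity and compare to rp:
  r0: data parity 0, sent rp 0 → ok
  r1: data parity 0, sent rp 0 → ok
  r2: data parity 1, sent rp 1 → ok
  r3: data parity 0, sent rp 0 → ok
  r4: data parity 1, sent rp 0 → mismatch
Recompute each column's even parity and compare to cp:
  c0: data parity 1, sent cp 1 → ok
  c1: data parity 0, sent cp 0 → ok
  c2: data parity 1, sent cp 1 → ok
  c3: data parity 1, sent cp 1 → ok
  c4: data parity 1, sent cp 0 → mismatch
Exactly one row (r4) and one column (c4) fail → the flipped bit is at their intersection.

row 4, column 4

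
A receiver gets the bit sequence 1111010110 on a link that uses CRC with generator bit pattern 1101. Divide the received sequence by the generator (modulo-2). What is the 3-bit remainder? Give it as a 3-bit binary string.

Modulo-2 division of 1111010110 by 1101:
  pos 0: 1111 XOR 1101 = 0010
  pos 2: 1001 XOR 1101 = 0100
  pos 3: 1000 XOR 1101 = 0101
  pos 4: 1011 XOR 1101 = 0110
  pos 5: 1101 XOR 1101 = 0000
Remainder = 000 (zero — the frame passes the CRC check).

000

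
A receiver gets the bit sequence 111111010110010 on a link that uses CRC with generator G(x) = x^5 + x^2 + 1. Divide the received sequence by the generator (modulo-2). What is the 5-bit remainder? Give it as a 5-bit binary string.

00000

Modulo-2 division of 111111010110010 by 100101:
  pos 0: 111111 XOR 100101 = 011010
  pos 1: 110100 XOR 100101 = 010001
  pos 2: 100011 XOR 100101 = 000110
  pos 5: 110011 XOR 100101 = 010110
  pos 6: 101100 XOR 100101 = 001001
  pos 8: 100101 XOR 100101 = 000000
Remainder = 00000 (zero — the frame passes the CRC check).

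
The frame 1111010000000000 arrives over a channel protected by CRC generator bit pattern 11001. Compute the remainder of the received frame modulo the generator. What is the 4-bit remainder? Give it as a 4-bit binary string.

0010

Modulo-2 division of 1111010000000000 by 11001:
  pos 0: 11110 XOR 11001 = 00111
  pos 2: 11110 XOR 11001 = 00111
  pos 4: 11100 XOR 11001 = 00101
  pos 6: 10100 XOR 11001 = 01101
  pos 7: 11010 XOR 11001 = 00011
  pos 10: 11000 XOR 11001 = 00001
Remainder = 0010 (nonzero — an error is detected).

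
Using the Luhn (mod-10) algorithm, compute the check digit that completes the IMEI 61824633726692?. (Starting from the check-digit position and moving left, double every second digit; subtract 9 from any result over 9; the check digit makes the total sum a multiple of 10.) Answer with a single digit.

Partial digits right→left: 2 9 6 6 2 7 3 3 6 4 2 8 1 6
Double every second digit counting from the check-digit position (so the 1st, 3rd, 5th, ... of the partial from the right).
  doubled (with −9 where >9): 4 3 4 6 3 4 2 → sum 26
  kept as-is: 9 6 7 3 4 8 6 → sum 43
Total = 26 + 43 = 69.
Check digit = (10 − (69 mod 10)) mod 10 = 1.

1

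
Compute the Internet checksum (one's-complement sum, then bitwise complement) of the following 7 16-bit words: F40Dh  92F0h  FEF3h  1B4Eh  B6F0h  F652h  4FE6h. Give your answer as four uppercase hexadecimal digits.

One's-complement addition (fold any carry out of bit 15 back into bit 0):
  0xF40D + 0x92F0 = 0x186FD → wrap carry → 0x86FE
  0x86FE + 0xFEF3 = 0x185F1 → wrap carry → 0x85F2
  0x85F2 + 0x1B4E = 0x0A140
  0xA140 + 0xB6F0 = 0x15830 → wrap carry → 0x5831
  0x5831 + 0xF652 = 0x14E83 → wrap carry → 0x4E84
  0x4E84 + 0x4FE6 = 0x09E6A
One's-complement sum = 0x9E6A.
Checksum = ~0x9E6A & 0xFFFF = 0x6195.

6195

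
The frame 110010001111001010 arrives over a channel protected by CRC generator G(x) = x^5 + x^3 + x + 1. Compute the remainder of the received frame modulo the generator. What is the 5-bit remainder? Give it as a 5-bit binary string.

Modulo-2 division of 110010001111001010 by 101011:
  pos 0: 110010 XOR 101011 = 011001
  pos 1: 110010 XOR 101011 = 011001
  pos 2: 110010 XOR 101011 = 011001
  pos 3: 110011 XOR 101011 = 011000
  pos 4: 110001 XOR 101011 = 011010
  pos 5: 110101 XOR 101011 = 011110
  pos 6: 111101 XOR 101011 = 010110
  pos 7: 101100 XOR 101011 = 000111
  pos 10: 111010 XOR 101011 = 010001
  pos 11: 100011 XOR 101011 = 001000
Remainder = 10000 (nonzero — an error is detected).

10000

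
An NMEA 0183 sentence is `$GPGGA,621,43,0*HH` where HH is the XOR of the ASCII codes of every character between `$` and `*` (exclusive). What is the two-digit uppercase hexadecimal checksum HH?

XOR the ASCII codes of the payload characters:
  'G' = 0x47 → acc = 0x47
  'P' = 0x50 → acc = 0x17
  'G' = 0x47 → acc = 0x50
  'G' = 0x47 → acc = 0x17
  'A' = 0x41 → acc = 0x56
  ',' = 0x2C → acc = 0x7A
  '6' = 0x36 → acc = 0x4C
  '2' = 0x32 → acc = 0x7E
  '1' = 0x31 → acc = 0x4F
  ',' = 0x2C → acc = 0x63
  '4' = 0x34 → acc = 0x57
  '3' = 0x33 → acc = 0x64
  ',' = 0x2C → acc = 0x48
  '0' = 0x30 → acc = 0x78
Checksum = 0x78.

78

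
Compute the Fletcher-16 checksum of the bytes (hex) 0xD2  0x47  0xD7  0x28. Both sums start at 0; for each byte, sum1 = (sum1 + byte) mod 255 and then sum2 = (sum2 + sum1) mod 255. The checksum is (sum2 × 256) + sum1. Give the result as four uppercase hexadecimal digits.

F81A

Running sums (mod 255):
  after byte 0 (0xD2): sum1=210, sum2=210
  after byte 1 (0x47): sum1=26, sum2=236
  after byte 2 (0xD7): sum1=241, sum2=222
  after byte 3 (0x28): sum1=26, sum2=248
Checksum = sum2·256 + sum1 = 248·256 + 26 = 63514 = 0xF81A.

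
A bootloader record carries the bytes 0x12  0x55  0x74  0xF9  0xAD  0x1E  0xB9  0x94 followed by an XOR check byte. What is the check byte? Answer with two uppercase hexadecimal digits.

XOR the bytes together:
  start with 0x12
  0x12 ⊕ 0x55 = 0x47
  0x47 ⊕ 0x74 = 0x33
  0x33 ⊕ 0xF9 = 0xCA
  0xCA ⊕ 0xAD = 0x67
  0x67 ⊕ 0x1E = 0x79
  0x79 ⊕ 0xB9 = 0xC0
  0xC0 ⊕ 0x94 = 0x54

54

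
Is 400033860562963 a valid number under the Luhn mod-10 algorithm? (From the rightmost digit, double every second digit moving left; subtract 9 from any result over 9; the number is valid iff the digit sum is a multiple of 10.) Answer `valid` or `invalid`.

From the right, keep odd positions and double even positions (subtract 9 from any doubled value over 9):
  doubled (positions 2,4,...): 3 4 1 3 6 0 0 → sum 17
  kept (positions 1,3,...): 3 9 6 0 8 3 0 4 → sum 33
Total = 50.
50 mod 10 = 0, so the number is valid.

valid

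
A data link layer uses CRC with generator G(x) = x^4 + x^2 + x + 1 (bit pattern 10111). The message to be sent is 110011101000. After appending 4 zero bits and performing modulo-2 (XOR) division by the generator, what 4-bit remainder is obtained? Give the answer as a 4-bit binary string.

Append 4 zeros: 1100111010000000. Divide by 10111 (XOR where the leading bit is 1):
  pos 0: 11001 XOR 10111 = 01110
  pos 1: 11101 XOR 10111 = 01010
  pos 2: 10101 XOR 10111 = 00010
  pos 5: 10010 XOR 10111 = 00101
  pos 7: 10100 XOR 10111 = 00011
  pos 10: 11000 XOR 10111 = 01111
  pos 11: 11110 XOR 10111 = 01001
Remainder (last 4 bits) = 1001. This is the CRC / FCS.

1001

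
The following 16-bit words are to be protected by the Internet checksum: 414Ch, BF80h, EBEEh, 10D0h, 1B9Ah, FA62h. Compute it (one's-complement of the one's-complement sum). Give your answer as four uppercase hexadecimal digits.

One's-complement addition (fold any carry out of bit 15 back into bit 0):
  0x414C + 0xBF80 = 0x100CC → wrap carry → 0x00CD
  0x00CD + 0xEBEE = 0x0ECBB
  0xECBB + 0x10D0 = 0x0FD8B
  0xFD8B + 0x1B9A = 0x11925 → wrap carry → 0x1926
  0x1926 + 0xFA62 = 0x11388 → wrap carry → 0x1389
One's-complement sum = 0x1389.
Checksum = ~0x1389 & 0xFFFF = 0xEC76.

EC76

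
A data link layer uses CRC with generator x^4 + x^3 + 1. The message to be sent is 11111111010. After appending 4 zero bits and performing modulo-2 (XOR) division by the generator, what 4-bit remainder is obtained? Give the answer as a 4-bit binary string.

Append 4 zeros: 111111110100000. Divide by 11001 (XOR where the leading bit is 1):
  pos 0: 11111 XOR 11001 = 00110
  pos 2: 11011 XOR 11001 = 00010
  pos 5: 10101 XOR 11001 = 01100
  pos 6: 11000 XOR 11001 = 00001
  pos 10: 10000 XOR 11001 = 01001
Remainder (last 4 bits) = 1001. This is the CRC / FCS.

1001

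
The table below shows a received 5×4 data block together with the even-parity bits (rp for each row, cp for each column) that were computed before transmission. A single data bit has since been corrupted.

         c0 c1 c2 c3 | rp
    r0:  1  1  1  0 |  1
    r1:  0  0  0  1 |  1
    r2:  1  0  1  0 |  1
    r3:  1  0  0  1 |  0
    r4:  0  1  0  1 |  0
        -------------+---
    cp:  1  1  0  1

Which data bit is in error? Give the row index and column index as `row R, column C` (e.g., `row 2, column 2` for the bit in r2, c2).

Recompute each row's even parity and compare to rp:
  r0: data parity 1, sent rp 1 → ok
  r1: data parity 1, sent rp 1 → ok
  r2: data parity 0, sent rp 1 → mismatch
  r3: data parity 0, sent rp 0 → ok
  r4: data parity 0, sent rp 0 → ok
Recompute each column's even parity and compare to cp:
  c0: data parity 1, sent cp 1 → ok
  c1: data parity 0, sent cp 1 → mismatch
  c2: data parity 0, sent cp 0 → ok
  c3: data parity 1, sent cp 1 → ok
Exactly one row (r2) and one column (c1) fail → the flipped bit is at their intersection.

row 2, column 1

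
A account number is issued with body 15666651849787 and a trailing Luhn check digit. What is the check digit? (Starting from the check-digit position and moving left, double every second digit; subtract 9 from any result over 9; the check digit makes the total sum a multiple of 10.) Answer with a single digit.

Partial digits right→left: 7 8 7 9 4 8 1 5 6 6 6 6 5 1
Double every second digit counting from the check-digit position (so the 1st, 3rd, 5th, ... of the partial from the right).
  doubled (with −9 where >9): 5 5 8 2 3 3 1 → sum 27
  kept as-is: 8 9 8 5 6 6 1 → sum 43
Total = 27 + 43 = 70.
Check digit = (10 − (70 mod 10)) mod 10 = 0.

0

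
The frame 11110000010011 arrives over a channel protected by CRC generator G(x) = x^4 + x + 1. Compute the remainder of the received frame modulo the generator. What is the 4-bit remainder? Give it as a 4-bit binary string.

1011

Modulo-2 division of 11110000010011 by 10011:
  pos 0: 11110 XOR 10011 = 01101
  pos 1: 11010 XOR 10011 = 01001
  pos 2: 10010 XOR 10011 = 00001
  pos 6: 10010 XOR 10011 = 00001
Remainder = 1011 (nonzero — an error is detected).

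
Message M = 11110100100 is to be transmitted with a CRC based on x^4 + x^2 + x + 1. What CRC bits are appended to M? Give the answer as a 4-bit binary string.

Append 4 zeros: 111101001000000. Divide by 10111 (XOR where the leading bit is 1):
  pos 0: 11110 XOR 10111 = 01001
  pos 1: 10011 XOR 10111 = 00100
  pos 3: 10000 XOR 10111 = 00111
  pos 5: 11110 XOR 10111 = 01001
  pos 6: 10010 XOR 10111 = 00101
  pos 8: 10100 XOR 10111 = 00011
Remainder (last 4 bits) = 1100. This is the CRC / FCS.

1100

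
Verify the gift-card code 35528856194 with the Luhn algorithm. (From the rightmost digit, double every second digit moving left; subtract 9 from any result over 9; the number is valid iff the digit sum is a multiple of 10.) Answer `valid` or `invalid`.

valid

From the right, keep odd positions and double even positions (subtract 9 from any doubled value over 9):
  doubled (positions 2,4,...): 9 3 7 4 1 → sum 24
  kept (positions 1,3,...): 4 1 5 8 5 3 → sum 26
Total = 50.
50 mod 10 = 0, so the number is valid.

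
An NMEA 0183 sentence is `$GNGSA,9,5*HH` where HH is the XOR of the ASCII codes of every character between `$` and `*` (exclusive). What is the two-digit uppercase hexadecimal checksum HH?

XOR the ASCII codes of the payload characters:
  'G' = 0x47 → acc = 0x47
  'N' = 0x4E → acc = 0x09
  'G' = 0x47 → acc = 0x4E
  'S' = 0x53 → acc = 0x1D
  'A' = 0x41 → acc = 0x5C
  ',' = 0x2C → acc = 0x70
  '9' = 0x39 → acc = 0x49
  ',' = 0x2C → acc = 0x65
  '5' = 0x35 → acc = 0x50
Checksum = 0x50.

50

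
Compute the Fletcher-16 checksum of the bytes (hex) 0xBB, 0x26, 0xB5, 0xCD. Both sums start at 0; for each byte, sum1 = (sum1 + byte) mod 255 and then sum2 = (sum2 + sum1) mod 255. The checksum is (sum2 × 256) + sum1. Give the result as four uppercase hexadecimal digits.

Running sums (mod 255):
  after byte 0 (0xBB): sum1=187, sum2=187
  after byte 1 (0x26): sum1=225, sum2=157
  after byte 2 (0xB5): sum1=151, sum2=53
  after byte 3 (0xCD): sum1=101, sum2=154
Checksum = sum2·256 + sum1 = 154·256 + 101 = 39525 = 0x9A65.

9A65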